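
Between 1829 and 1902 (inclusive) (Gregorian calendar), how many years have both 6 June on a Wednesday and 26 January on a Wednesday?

Check each year's weekday for 6 June and 26 January:
  1829: Sat/Mon  1830: Sun/Tue  1831: Mon/Wed  1832: Wed/Thu  1833: Thu/Sat  1834: Fri/Sun  1835: Sat/Mon  1836: Mon/Tue  1837: Tue/Thu  1838: Wed/Fri  1839: Thu/Sat  1840: Sat/Sun  1841: Sun/Tue  1842: Mon/Wed  …(46 more)…  1889: Thu/Sat  1890: Fri/Sun  1891: Sat/Mon  1892: Mon/Tue  1893: Tue/Thu  1894: Wed/Fri  1895: Thu/Sat  1896: Sat/Sun  1897: Sun/Tue  1898: Mon/Wed  1899: Tue/Thu  1900: Wed/Fri  1901: Thu/Sat  1902: Fri/Sun
Both conditions hold in: no year — 0.

0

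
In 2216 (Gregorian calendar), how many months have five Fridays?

4

A month of length L has five Fridays iff its first Friday is on day ≤ L−28 (so day 1–3 in a 31-day month, 1–2 in a 30-day month, day 1 in a leap February).
Checking each month of 2216: Jan starts Mon (31d); Feb starts Thu (29d); Mar starts Fri (31d) ✓; Apr starts Mon (30d); May starts Wed (31d) ✓; Jun starts Sat (30d); Jul starts Mon (31d); Aug starts Thu (31d) ✓; Sep starts Sun (30d); Oct starts Tue (31d); Nov starts Fri (30d) ✓; Dec starts Sun (31d).
Five-Friday months: March, May, August, November → 4.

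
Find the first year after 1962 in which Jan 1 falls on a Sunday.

Jan 1 advances by 2 weekdays after a leap year and by 1 after a common year.
1962: Jan 1 is Monday.
1963: Tuesday
1964: Wednesday (leap)
1965: Friday
1966: Saturday
1967: Sunday
1967 begins on a Sunday

1967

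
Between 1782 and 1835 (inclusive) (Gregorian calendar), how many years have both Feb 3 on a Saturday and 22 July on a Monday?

Check each year's weekday for Feb 3 and 22 July:
  1782: Sun/Mon  1783: Mon/Tue  1784: Tue/Thu  1785: Thu/Fri  1786: Fri/Sat  1787: Sat/Sun  1788: Sun/Tue  1789: Tue/Wed  1790: Wed/Thu  1791: Thu/Fri  1792: Fri/Sun  1793: Sun/Mon  1794: Mon/Tue  1795: Tue/Wed  …(26 more)…  1822: Sun/Mon  1823: Mon/Tue  1824: Tue/Thu  1825: Thu/Fri  1826: Fri/Sat  1827: Sat/Sun  1828: Sun/Tue  1829: Tue/Wed  1830: Wed/Thu  1831: Thu/Fri  1832: Fri/Sun  1833: Sun/Mon  1834: Mon/Tue  1835: Tue/Wed
Both conditions hold in: 1816 — 1.

1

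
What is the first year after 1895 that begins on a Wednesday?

Jan 1 advances by 2 weekdays after a leap year and by 1 after a common year.
1895: Jan 1 is Tuesday.
1896: Wednesday (leap)
1896 begins on a Wednesday

1896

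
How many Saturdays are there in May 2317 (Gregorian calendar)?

May 2317 has 31 days and begins on Tuesday.
The first Saturday is May 5.
Saturdays fall on 5, 12, 19, 26 — that's 4.

4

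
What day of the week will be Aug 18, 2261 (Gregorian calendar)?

Sunday

January 1, 2261 is a Tuesday.
August 18 is day 230 of the year, i.e. 229 days after Jan 1.
229 mod 7 = 5, so advance 5 weekdays from Tuesday: Sunday.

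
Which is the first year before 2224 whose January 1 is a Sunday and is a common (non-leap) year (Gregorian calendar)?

2215

Jan 1 advances by 2 weekdays after a leap year and by 1 after a common year.
2224: Jan 1 is Thursday (leap).
2223: Wednesday
2222: Tuesday
2221: Monday
2220: Saturday (leap)
2219: Friday
2218: Thursday
2217: Wednesday
2216: Monday (leap)
2215: Sunday
2215 begins on a Sunday and is a common year.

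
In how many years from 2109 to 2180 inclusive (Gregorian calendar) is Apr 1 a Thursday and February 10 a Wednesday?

8

Check each year's weekday for Apr 1 and February 10:
  2109: Mon/Sun  2110: Tue/Mon  2111: Wed/Tue  2112: Fri/Wed  2113: Sat/Fri  2114: Sun/Sat  2115: Mon/Sun  2116: Wed/Mon  2117: Thu/Wed ✓  2118: Fri/Thu  2119: Sat/Fri  2120: Mon/Sat  2121: Tue/Mon  2122: Wed/Tue  …(44 more)…  2167: Wed/Tue  2168: Fri/Wed  2169: Sat/Fri  2170: Sun/Sat  2171: Mon/Sun  2172: Wed/Mon  2173: Thu/Wed ✓  2174: Fri/Thu  2175: Sat/Fri  2176: Mon/Sat  2177: Tue/Mon  2178: Wed/Tue  2179: Thu/Wed ✓  2180: Sat/Thu
Both conditions hold in: 2117, 2123, 2134, 2145, 2151, 2162, 2173, 2179 — 8.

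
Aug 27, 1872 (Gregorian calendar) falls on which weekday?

Tuesday

January 1, 1872 is a Monday.
August 27 is day 240 of the year, i.e. 239 days after Jan 1.
239 mod 7 = 1, so advance 1 weekday from Monday: Tuesday.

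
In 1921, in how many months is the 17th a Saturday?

2

Check the 17th of each month of 1921: Jan 17: Mon, Feb 17: Thu, Mar 17: Thu, Apr 17: Sun, May 17: Tue, Jun 17: Fri, Jul 17: Sun, Aug 17: Wed, Sep 17: Sat, Oct 17: Mon, Nov 17: Thu, Dec 17: Sat.
Saturday occurs in September, December — 2 months.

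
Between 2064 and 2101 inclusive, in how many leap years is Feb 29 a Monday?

1

Leap years in 2064–2101: 9 of them.
Feb 29 weekday advances by 5 (mod 7) from one leap year to the next four years later (or differs when a century non-leap intervenes).
Leap-day weekdays: 2064:Fri 2068:Wed 2072:Mon✓ 2076:Sat 2080:Thu 2084:Tue 2088:Sun 2092:Fri 2096:Wed
Monday: 2072 → 1.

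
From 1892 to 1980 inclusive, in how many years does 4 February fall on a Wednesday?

Track 4 February's weekday year by year (advancing +1, or +2 across a Feb 29):
  1892: Thu  1893: Sat (+2)  1894: Sun (+1)  1895: Mon (+1)  1896: Tue (+1)
  1897: Thu (+2)  1898: Fri (+1)  1899: Sat (+1)  1900: Sun (+1)  1901: Mon (+1)
  1902: Tue (+1)  1903: Wed (+1) ✓  1904: Thu (+1)  1905: Sat (+2)  … (61 more years) …
  1967: Sat (+1)  1968: Sun (+1)  1969: Tue (+2)  1970: Wed (+1) ✓  1971: Thu (+1)
  1972: Fri (+1)  1973: Sun (+2)  1974: Mon (+1)  1975: Tue (+1)  1976: Wed (+1) ✓
  1977: Fri (+2)  1978: Sat (+1)  1979: Sun (+1)  1980: Mon (+1)
Wednesday years: 1903, 1914, 1920, 1925, 1931, 1942, 1948, 1953, 1959, 1970, 1976 — 11 in total.

11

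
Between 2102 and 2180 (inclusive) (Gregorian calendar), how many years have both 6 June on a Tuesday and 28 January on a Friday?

3

Check each year's weekday for 6 June and 28 January:
  2102: Tue/Sat  2103: Wed/Sun  2104: Fri/Mon  2105: Sat/Wed  2106: Sun/Thu  2107: Mon/Fri  2108: Wed/Sat  2109: Thu/Mon  2110: Fri/Tue  2111: Sat/Wed  2112: Mon/Thu  2113: Tue/Sat  2114: Wed/Sun  2115: Thu/Mon  …(51 more)…  2167: Sat/Wed  2168: Mon/Thu  2169: Tue/Sat  2170: Wed/Sun  2171: Thu/Mon  2172: Sat/Tue  2173: Sun/Thu  2174: Mon/Fri  2175: Tue/Sat  2176: Thu/Sun  2177: Fri/Tue  2178: Sat/Wed  2179: Sun/Thu  2180: Tue/Fri ✓
Both conditions hold in: 2124, 2152, 2180 — 3.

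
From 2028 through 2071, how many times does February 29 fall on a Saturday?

1

Leap years in 2028–2071: 11 of them.
Feb 29 weekday advances by 5 (mod 7) from one leap year to the next four years later (or differs when a century non-leap intervenes).
Leap-day weekdays: 2028:Tue 2032:Sun 2036:Fri 2040:Wed 2044:Mon 2048:Sat✓ 2052:Thu 2056:Tue 2060:Sun 2064:Fri 2068:Wed
Saturday: 2048 → 1.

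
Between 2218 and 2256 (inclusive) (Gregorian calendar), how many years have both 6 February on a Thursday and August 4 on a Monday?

4

Check each year's weekday for 6 February and August 4:
  2218: Fri/Tue  2219: Sat/Wed  2220: Sun/Fri  2221: Tue/Sat  2222: Wed/Sun  2223: Thu/Mon ✓  2224: Fri/Wed  2225: Sun/Thu  2226: Mon/Fri  2227: Tue/Sat  2228: Wed/Mon  2229: Fri/Tue  2230: Sat/Wed  2231: Sun/Thu  …(11 more)…  2243: Mon/Fri  2244: Tue/Sun  2245: Thu/Mon ✓  2246: Fri/Tue  2247: Sat/Wed  2248: Sun/Fri  2249: Tue/Sat  2250: Wed/Sun  2251: Thu/Mon ✓  2252: Fri/Wed  2253: Sun/Thu  2254: Mon/Fri  2255: Tue/Sat  2256: Wed/Mon
Both conditions hold in: 2223, 2234, 2245, 2251 — 4.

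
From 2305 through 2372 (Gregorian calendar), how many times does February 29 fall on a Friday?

2

Leap years in 2305–2372: 17 of them.
Feb 29 weekday advances by 5 (mod 7) from one leap year to the next four years later (or differs when a century non-leap intervenes).
Leap-day weekdays: 2308:Sat 2312:Thu 2316:Tue 2320:Sun 2324:Fri✓ 2328:Wed 2332:Mon 2336:Sat 2340:Thu 2344:Tue 2348:Sun 2352:Fri✓ 2356:Wed 2360:Mon 2364:Sat 2368:Thu 2372:Tue
Friday: 2324, 2352 → 2.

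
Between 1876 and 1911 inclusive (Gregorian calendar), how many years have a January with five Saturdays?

January has 31 days; it has five Saturdays when Saturday falls among the first (month-length − 28) days — i.e. when January 1 is one of Saturday/Friday/Thursday.
January 1 by year: 1876:Sat✓ 1877:Mon 1878:Tue 1879:Wed 1880:Thu✓ 1881:Sat✓ 1882:Sun 1883:Mon 1884:Tue 1885:Thu✓ 1886:Fri✓ 1887:Sat✓ 1888:Sun 1889:Tue 1890:Wed …(6 more)… 1897:Fri✓ 1898:Sat✓ 1899:Sun 1900:Mon 1901:Tue 1902:Wed 1903:Thu✓ 1904:Fri✓ 1905:Sun 1906:Mon 1907:Tue 1908:Wed 1909:Fri✓ 1910:Sat✓ 1911:Sun
Years with five Saturdays: 1876, 1880, 1881, 1885, 1886, 1887, 1891, 1892, 1897, 1898, 1903, 1904, 1909, 1910 → 14.

14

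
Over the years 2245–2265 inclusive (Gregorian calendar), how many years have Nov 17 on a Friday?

3

Track Nov 17's weekday year by year (advancing +1, or +2 across a Feb 29):
  2245: Mon  2246: Tue (+1)  2247: Wed (+1)  2248: Fri (+2) ✓  2249: Sat (+1)
  2250: Sun (+1)  2251: Mon (+1)  2252: Wed (+2)  2253: Thu (+1)  2254: Fri (+1) ✓
  2255: Sat (+1)  2256: Mon (+2)  2257: Tue (+1)  2258: Wed (+1)  2259: Thu (+1)
  2260: Sat (+2)  2261: Sun (+1)  2262: Mon (+1)  2263: Tue (+1)  2264: Thu (+2)
  2265: Fri (+1) ✓
Friday years: 2248, 2254, 2265 — 3 in total.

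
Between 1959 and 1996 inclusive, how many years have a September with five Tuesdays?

10

September has 30 days; it has five Tuesdays when Tuesday falls among the first (month-length − 28) days — i.e. when September 1 is one of Tuesday/Monday.
September 1 by year: 1959:Tue✓ 1960:Thu 1961:Fri 1962:Sat 1963:Sun 1964:Tue✓ 1965:Wed 1966:Thu 1967:Fri 1968:Sun 1969:Mon✓ 1970:Tue✓ 1971:Wed 1972:Fri 1973:Sat …(8 more)… 1982:Wed 1983:Thu 1984:Sat 1985:Sun 1986:Mon✓ 1987:Tue✓ 1988:Thu 1989:Fri 1990:Sat 1991:Sun 1992:Tue✓ 1993:Wed 1994:Thu 1995:Fri 1996:Sun
Years with five Tuesdays: 1959, 1964, 1969, 1970, 1975, 1980, 1981, 1986, 1987, 1992 → 10.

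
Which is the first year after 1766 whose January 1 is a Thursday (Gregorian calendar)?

Jan 1 advances by 2 weekdays after a leap year and by 1 after a common year.
1766: Jan 1 is Wednesday.
1767: Thursday
1767 begins on a Thursday

1767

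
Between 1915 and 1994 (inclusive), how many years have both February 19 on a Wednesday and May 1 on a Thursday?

8

Check each year's weekday for February 19 and May 1:
  1915: Fri/Sat  1916: Sat/Mon  1917: Mon/Tue  1918: Tue/Wed  1919: Wed/Thu ✓  1920: Thu/Sat  1921: Sat/Sun  1922: Sun/Mon  1923: Mon/Tue  1924: Tue/Thu  1925: Thu/Fri  1926: Fri/Sat  1927: Sat/Sun  1928: Sun/Tue  …(52 more)…  1981: Thu/Fri  1982: Fri/Sat  1983: Sat/Sun  1984: Sun/Tue  1985: Tue/Wed  1986: Wed/Thu ✓  1987: Thu/Fri  1988: Fri/Sun  1989: Sun/Mon  1990: Mon/Tue  1991: Tue/Wed  1992: Wed/Fri  1993: Fri/Sat  1994: Sat/Sun
Both conditions hold in: 1919, 1930, 1941, 1947, 1958, 1969, 1975, 1986 — 8.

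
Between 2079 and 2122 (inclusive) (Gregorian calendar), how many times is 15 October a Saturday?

Track 15 October's weekday year by year (advancing +1, or +2 across a Feb 29):
  2079: Sun  2080: Tue (+2)  2081: Wed (+1)  2082: Thu (+1)  2083: Fri (+1)
  2084: Sun (+2)  2085: Mon (+1)  2086: Tue (+1)  2087: Wed (+1)  2088: Fri (+2)
  2089: Sat (+1) ✓  2090: Sun (+1)  2091: Mon (+1)  2092: Wed (+2)  … (16 more years) …
  2109: Tue (+1)  2110: Wed (+1)  2111: Thu (+1)  2112: Sat (+2) ✓  2113: Sun (+1)
  2114: Mon (+1)  2115: Tue (+1)  2116: Thu (+2)  2117: Fri (+1)  2118: Sat (+1) ✓
  2119: Sun (+1)  2120: Tue (+2)  2121: Wed (+1)  2122: Thu (+1)
Saturday years: 2089, 2095, 2101, 2107, 2112, 2118 — 6 in total.

6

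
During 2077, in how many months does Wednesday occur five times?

A month of length L has five Wednesdays iff its first Wednesday is on day ≤ L−28 (so day 1–3 in a 31-day month, 1–2 in a 30-day month, day 1 in a leap February).
Checking each month of 2077: Jan starts Fri (31d); Feb starts Mon (28d); Mar starts Mon (31d) ✓; Apr starts Thu (30d); May starts Sat (31d); Jun starts Tue (30d) ✓; Jul starts Thu (31d); Aug starts Sun (31d); Sep starts Wed (30d) ✓; Oct starts Fri (31d); Nov starts Mon (30d); Dec starts Wed (31d) ✓.
Five-Wednesday months: March, June, September, December → 4.

4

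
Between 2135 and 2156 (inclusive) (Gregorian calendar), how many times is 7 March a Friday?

3

Track 7 March's weekday year by year (advancing +1, or +2 across a Feb 29):
  2135: Mon  2136: Wed (+2)  2137: Thu (+1)  2138: Fri (+1) ✓  2139: Sat (+1)
  2140: Mon (+2)  2141: Tue (+1)  2142: Wed (+1)  2143: Thu (+1)  2144: Sat (+2)
  2145: Sun (+1)  2146: Mon (+1)  2147: Tue (+1)  2148: Thu (+2)  2149: Fri (+1) ✓
  2150: Sat (+1)  2151: Sun (+1)  2152: Tue (+2)  2153: Wed (+1)  2154: Thu (+1)
  2155: Fri (+1) ✓  2156: Sun (+2)
Friday years: 2138, 2149, 2155 — 3 in total.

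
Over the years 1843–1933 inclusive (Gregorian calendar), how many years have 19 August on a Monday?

Track 19 August's weekday year by year (advancing +1, or +2 across a Feb 29):
  1843: Sat  1844: Mon (+2) ✓  1845: Tue (+1)  1846: Wed (+1)  1847: Thu (+1)
  1848: Sat (+2)  1849: Sun (+1)  1850: Mon (+1) ✓  1851: Tue (+1)  1852: Thu (+2)
  1853: Fri (+1)  1854: Sat (+1)  1855: Sun (+1)  1856: Tue (+2)  … (63 more years) …
  1920: Thu (+2)  1921: Fri (+1)  1922: Sat (+1)  1923: Sun (+1)  1924: Tue (+2)
  1925: Wed (+1)  1926: Thu (+1)  1927: Fri (+1)  1928: Sun (+2)  1929: Mon (+1) ✓
  1930: Tue (+1)  1931: Wed (+1)  1932: Fri (+2)  1933: Sat (+1)
Monday years: 1844, 1850, 1861, 1867, 1872, 1878, 1889, 1895, 1901, 1907, 1912, 1918, 1929 — 13 in total.

13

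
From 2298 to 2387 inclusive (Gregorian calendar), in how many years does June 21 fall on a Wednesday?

13

Track June 21's weekday year by year (advancing +1, or +2 across a Feb 29):
  2298: Tue  2299: Wed (+1) ✓  2300: Thu (+1)  2301: Fri (+1)  2302: Sat (+1)
  2303: Sun (+1)  2304: Tue (+2)  2305: Wed (+1) ✓  2306: Thu (+1)  2307: Fri (+1)
  2308: Sun (+2)  2309: Mon (+1)  2310: Tue (+1)  2311: Wed (+1) ✓  … (62 more years) …
  2374: Fri (+1)  2375: Sat (+1)  2376: Mon (+2)  2377: Tue (+1)  2378: Wed (+1) ✓
  2379: Thu (+1)  2380: Sat (+2)  2381: Sun (+1)  2382: Mon (+1)  2383: Tue (+1)
  2384: Thu (+2)  2385: Fri (+1)  2386: Sat (+1)  2387: Sun (+1)
Wednesday years: 2299, 2305, 2311, 2316, 2322, 2333, 2339, 2344, 2350, 2361, 2367, 2372, 2378 — 13 in total.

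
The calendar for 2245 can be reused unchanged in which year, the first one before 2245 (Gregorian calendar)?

2234

Two years share a calendar iff Jan 1 falls on the same weekday and both are leap or both are common. 2245: Jan 1 is Wednesday, common year.
2244: Jan 1 Monday, leap
2243: Jan 1 Sunday, common
2242: Jan 1 Saturday, common
2241: Jan 1 Friday, common
2240: Jan 1 Wednesday, leap
2239: Jan 1 Tuesday, common
2238: Jan 1 Monday, common
2237: Jan 1 Sunday, common
2236: Jan 1 Friday, leap
2235: Jan 1 Thursday, common
2234: Jan 1 Wednesday, common
2234 matches on both conditions.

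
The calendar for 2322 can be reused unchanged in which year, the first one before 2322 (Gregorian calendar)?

2311

Two years share a calendar iff Jan 1 falls on the same weekday and both are leap or both are common. 2322: Jan 1 is Sunday, common year.
2321: Jan 1 Saturday, common
2320: Jan 1 Thursday, leap
2319: Jan 1 Wednesday, common
2318: Jan 1 Tuesday, common
2317: Jan 1 Monday, common
2316: Jan 1 Saturday, leap
2315: Jan 1 Friday, common
2314: Jan 1 Thursday, common
2313: Jan 1 Wednesday, common
2312: Jan 1 Monday, leap
2311: Jan 1 Sunday, common
2311 matches on both conditions.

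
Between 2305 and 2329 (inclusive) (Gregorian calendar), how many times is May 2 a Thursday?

Track May 2's weekday year by year (advancing +1, or +2 across a Feb 29):
  2305: Tue  2306: Wed (+1)  2307: Thu (+1) ✓  2308: Sat (+2)  2309: Sun (+1)
  2310: Mon (+1)  2311: Tue (+1)  2312: Thu (+2) ✓  2313: Fri (+1)  2314: Sat (+1)
  2315: Sun (+1)  2316: Tue (+2)  2317: Wed (+1)  2318: Thu (+1) ✓  2319: Fri (+1)
  2320: Sun (+2)  2321: Mon (+1)  2322: Tue (+1)  2323: Wed (+1)  2324: Fri (+2)
  2325: Sat (+1)  2326: Sun (+1)  2327: Mon (+1)  2328: Wed (+2)  2329: Thu (+1) ✓
Thursday years: 2307, 2312, 2318, 2329 — 4 in total.

4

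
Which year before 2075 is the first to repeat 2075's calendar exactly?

Two years share a calendar iff Jan 1 falls on the same weekday and both are leap or both are common. 2075: Jan 1 is Tuesday, common year.
2074: Jan 1 Monday, common
2073: Jan 1 Sunday, common
2072: Jan 1 Friday, leap
2071: Jan 1 Thursday, common
2070: Jan 1 Wednesday, common
2069: Jan 1 Tuesday, common
2069 matches on both conditions.

2069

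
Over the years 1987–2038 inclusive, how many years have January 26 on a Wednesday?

7

Track January 26's weekday year by year (advancing +1, or +2 across a Feb 29):
  1987: Mon  1988: Tue (+1)  1989: Thu (+2)  1990: Fri (+1)  1991: Sat (+1)
  1992: Sun (+1)  1993: Tue (+2)  1994: Wed (+1) ✓  1995: Thu (+1)  1996: Fri (+1)
  1997: Sun (+2)  1998: Mon (+1)  1999: Tue (+1)  2000: Wed (+1) ✓  … (24 more years) …
  2025: Sun (+2)  2026: Mon (+1)  2027: Tue (+1)  2028: Wed (+1) ✓  2029: Fri (+2)
  2030: Sat (+1)  2031: Sun (+1)  2032: Mon (+1)  2033: Wed (+2) ✓  2034: Thu (+1)
  2035: Fri (+1)  2036: Sat (+1)  2037: Mon (+2)  2038: Tue (+1)
Wednesday years: 1994, 2000, 2005, 2011, 2022, 2028, 2033 — 7 in total.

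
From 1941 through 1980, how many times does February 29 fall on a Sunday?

2

Leap years in 1941–1980: 10 of them.
Feb 29 weekday advances by 5 (mod 7) from one leap year to the next four years later (or differs when a century non-leap intervenes).
Leap-day weekdays: 1944:Tue 1948:Sun✓ 1952:Fri 1956:Wed 1960:Mon 1964:Sat 1968:Thu 1972:Tue 1976:Sun✓ 1980:Fri
Sunday: 1948, 1976 → 2.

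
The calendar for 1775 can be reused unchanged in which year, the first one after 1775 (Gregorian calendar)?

Two years share a calendar iff Jan 1 falls on the same weekday and both are leap or both are common. 1775: Jan 1 is Sunday, common year.
1776: Jan 1 Monday, leap
1777: Jan 1 Wednesday, common
1778: Jan 1 Thursday, common
1779: Jan 1 Friday, common
1780: Jan 1 Saturday, leap
1781: Jan 1 Monday, common
1782: Jan 1 Tuesday, common
1783: Jan 1 Wednesday, common
1784: Jan 1 Thursday, leap
1785: Jan 1 Saturday, common
1786: Jan 1 Sunday, common
1786 matches on both conditions.

1786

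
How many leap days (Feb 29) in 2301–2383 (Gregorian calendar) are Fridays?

Leap years in 2301–2383: 20 of them.
Feb 29 weekday advances by 5 (mod 7) from one leap year to the next four years later (or differs when a century non-leap intervenes).
Leap-day weekdays: 2304:Mon 2308:Sat 2312:Thu 2316:Tue 2320:Sun 2324:Fri✓ 2328:Wed 2332:Mon 2336:Sat 2340:Thu 2344:Tue 2348:Sun 2352:Fri✓ 2356:Wed 2360:Mon 2364:Sat 2368:Thu 2372:Tue 2376:Sun 2380:Fri✓
Friday: 2324, 2352, 2380 → 3.

3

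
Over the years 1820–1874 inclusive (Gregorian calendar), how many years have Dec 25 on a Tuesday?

8

Track Dec 25's weekday year by year (advancing +1, or +2 across a Feb 29):
  1820: Mon  1821: Tue (+1) ✓  1822: Wed (+1)  1823: Thu (+1)  1824: Sat (+2)
  1825: Sun (+1)  1826: Mon (+1)  1827: Tue (+1) ✓  1828: Thu (+2)  1829: Fri (+1)
  1830: Sat (+1)  1831: Sun (+1)  1832: Tue (+2) ✓  1833: Wed (+1)  … (27 more years) …
  1861: Wed (+1)  1862: Thu (+1)  1863: Fri (+1)  1864: Sun (+2)  1865: Mon (+1)
  1866: Tue (+1) ✓  1867: Wed (+1)  1868: Fri (+2)  1869: Sat (+1)  1870: Sun (+1)
  1871: Mon (+1)  1872: Wed (+2)  1873: Thu (+1)  1874: Fri (+1)
Tuesday years: 1821, 1827, 1832, 1838, 1849, 1855, 1860, 1866 — 8 in total.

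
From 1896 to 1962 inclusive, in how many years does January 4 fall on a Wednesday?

10

Track January 4's weekday year by year (advancing +1, or +2 across a Feb 29):
  1896: Sat  1897: Mon (+2)  1898: Tue (+1)  1899: Wed (+1) ✓  1900: Thu (+1)
  1901: Fri (+1)  1902: Sat (+1)  1903: Sun (+1)  1904: Mon (+1)  1905: Wed (+2) ✓
  1906: Thu (+1)  1907: Fri (+1)  1908: Sat (+1)  1909: Mon (+2)  … (39 more years) …
  1949: Tue (+2)  1950: Wed (+1) ✓  1951: Thu (+1)  1952: Fri (+1)  1953: Sun (+2)
  1954: Mon (+1)  1955: Tue (+1)  1956: Wed (+1) ✓  1957: Fri (+2)  1958: Sat (+1)
  1959: Sun (+1)  1960: Mon (+1)  1961: Wed (+2) ✓  1962: Thu (+1)
Wednesday years: 1899, 1905, 1911, 1922, 1928, 1933, 1939, 1950, 1956, 1961 — 10 in total.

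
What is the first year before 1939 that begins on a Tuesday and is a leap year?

Jan 1 advances by 2 weekdays after a leap year and by 1 after a common year.
1939: Jan 1 is Sunday.
1938: Saturday
1937: Friday
1936: Wednesday (leap)
1935: Tuesday
1934: Monday
1933: Sunday
1932: Friday (leap)
1931: Thursday
1930: Wednesday
1929: Tuesday
1928: Sunday (leap)
1927: Saturday
1926: Friday
1925: Thursday
1924: Tuesday (leap)
1924 begins on a Tuesday and is a leap year.

1924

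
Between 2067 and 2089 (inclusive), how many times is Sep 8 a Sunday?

Track Sep 8's weekday year by year (advancing +1, or +2 across a Feb 29):
  2067: Thu  2068: Sat (+2)  2069: Sun (+1) ✓  2070: Mon (+1)  2071: Tue (+1)
  2072: Thu (+2)  2073: Fri (+1)  2074: Sat (+1)  2075: Sun (+1) ✓  2076: Tue (+2)
  2077: Wed (+1)  2078: Thu (+1)  2079: Fri (+1)  2080: Sun (+2) ✓  2081: Mon (+1)
  2082: Tue (+1)  2083: Wed (+1)  2084: Fri (+2)  2085: Sat (+1)  2086: Sun (+1) ✓
  2087: Mon (+1)  2088: Wed (+2)  2089: Thu (+1)
Sunday years: 2069, 2075, 2080, 2086 — 4 in total.

4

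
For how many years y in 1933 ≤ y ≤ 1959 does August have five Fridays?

12

August has 31 days; it has five Fridays when Friday falls among the first (month-length − 28) days — i.e. when August 1 is one of Friday/Thursday/Wednesday.
August 1 by year: 1933:Tue 1934:Wed✓ 1935:Thu✓ 1936:Sat 1937:Sun 1938:Mon 1939:Tue 1940:Thu✓ 1941:Fri✓ 1942:Sat 1943:Sun 1944:Tue 1945:Wed✓ 1946:Thu✓ 1947:Fri✓ 1948:Sun 1949:Mon 1950:Tue 1951:Wed✓ 1952:Fri✓ 1953:Sat 1954:Sun 1955:Mon 1956:Wed✓ 1957:Thu✓ 1958:Fri✓ 1959:Sat
Years with five Fridays: 1934, 1935, 1940, 1941, 1945, 1946, 1947, 1951, 1952, 1956, 1957, 1958 → 12.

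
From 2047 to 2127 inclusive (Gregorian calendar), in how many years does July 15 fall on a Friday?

11

Track July 15's weekday year by year (advancing +1, or +2 across a Feb 29):
  2047: Mon  2048: Wed (+2)  2049: Thu (+1)  2050: Fri (+1) ✓  2051: Sat (+1)
  2052: Mon (+2)  2053: Tue (+1)  2054: Wed (+1)  2055: Thu (+1)  2056: Sat (+2)
  2057: Sun (+1)  2058: Mon (+1)  2059: Tue (+1)  2060: Thu (+2)  … (53 more years) …
  2114: Sun (+1)  2115: Mon (+1)  2116: Wed (+2)  2117: Thu (+1)  2118: Fri (+1) ✓
  2119: Sat (+1)  2120: Mon (+2)  2121: Tue (+1)  2122: Wed (+1)  2123: Thu (+1)
  2124: Sat (+2)  2125: Sun (+1)  2126: Mon (+1)  2127: Tue (+1)
Friday years: 2050, 2061, 2067, 2072, 2078, 2089, 2095, 2101, 2107, 2112, 2118 — 11 in total.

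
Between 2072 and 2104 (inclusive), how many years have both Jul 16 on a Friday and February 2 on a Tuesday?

4

Check each year's weekday for Jul 16 and February 2:
  2072: Sat/Tue  2073: Sun/Thu  2074: Mon/Fri  2075: Tue/Sat  2076: Thu/Sun  2077: Fri/Tue ✓  2078: Sat/Wed  2079: Sun/Thu  2080: Tue/Fri  2081: Wed/Sun  2082: Thu/Mon  2083: Fri/Tue ✓  2084: Sun/Wed  2085: Mon/Fri  …(5 more)…  2091: Mon/Fri  2092: Wed/Sat  2093: Thu/Mon  2094: Fri/Tue ✓  2095: Sat/Wed  2096: Mon/Thu  2097: Tue/Sat  2098: Wed/Sun  2099: Thu/Mon  2100: Fri/Tue ✓  2101: Sat/Wed  2102: Sun/Thu  2103: Mon/Fri  2104: Wed/Sat
Both conditions hold in: 2077, 2083, 2094, 2100 — 4.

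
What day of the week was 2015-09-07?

January 1, 2015 is a Thursday.
September 7 is day 250 of the year, i.e. 249 days after Jan 1.
249 mod 7 = 4, so advance 4 weekdays from Thursday: Monday.

Monday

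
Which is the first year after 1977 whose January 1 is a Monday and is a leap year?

1996

Jan 1 advances by 2 weekdays after a leap year and by 1 after a common year.
1977: Jan 1 is Saturday.
1978: Sunday
1979: Monday
1980: Tuesday (leap)
1981: Thursday
1982: Friday
1983: Saturday
1984: Sunday (leap)
1985: Tuesday
1986: Wednesday
1987: Thursday
1988: Friday (leap)
1989: Sunday
1990: Monday
1991: Tuesday
1992: Wednesday (leap)
1993: Friday
1994: Saturday
1995: Sunday
1996: Monday (leap)
1996 begins on a Monday and is a leap year.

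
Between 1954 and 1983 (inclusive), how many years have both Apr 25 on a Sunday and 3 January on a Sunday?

4

Check each year's weekday for Apr 25 and 3 January:
  1954: Sun/Sun ✓  1955: Mon/Mon  1956: Wed/Tue  1957: Thu/Thu  1958: Fri/Fri  1959: Sat/Sat  1960: Mon/Sun  1961: Tue/Tue  1962: Wed/Wed  1963: Thu/Thu  1964: Sat/Fri  1965: Sun/Sun ✓  1966: Mon/Mon  1967: Tue/Tue  1968: Thu/Wed  1969: Fri/Fri  1970: Sat/Sat  1971: Sun/Sun ✓  1972: Tue/Mon  1973: Wed/Wed  1974: Thu/Thu  1975: Fri/Fri  1976: Sun/Sat  1977: Mon/Mon  1978: Tue/Tue  1979: Wed/Wed  1980: Fri/Thu  1981: Sat/Sat  1982: Sun/Sun ✓  1983: Mon/Mon
Both conditions hold in: 1954, 1965, 1971, 1982 — 4.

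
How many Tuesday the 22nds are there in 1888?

Check the 22nd of each month of 1888: Jan 22: Sun, Feb 22: Wed, Mar 22: Thu, Apr 22: Sun, May 22: Tue, Jun 22: Fri, Jul 22: Sun, Aug 22: Wed, Sep 22: Sat, Oct 22: Mon, Nov 22: Thu, Dec 22: Sat.
Tuesday occurs in May — 1 month.

1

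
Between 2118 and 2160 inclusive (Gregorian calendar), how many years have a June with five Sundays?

13

June has 30 days; it has five Sundays when Sunday falls among the first (month-length − 28) days — i.e. when June 1 is one of Sunday/Saturday.
June 1 by year: 2118:Wed 2119:Thu 2120:Sat✓ 2121:Sun✓ 2122:Mon 2123:Tue 2124:Thu 2125:Fri 2126:Sat✓ 2127:Sun✓ 2128:Tue 2129:Wed 2130:Thu 2131:Fri 2132:Sun✓ …(13 more)… 2146:Wed 2147:Thu 2148:Sat✓ 2149:Sun✓ 2150:Mon 2151:Tue 2152:Thu 2153:Fri 2154:Sat✓ 2155:Sun✓ 2156:Tue 2157:Wed 2158:Thu 2159:Fri 2160:Sun✓
Years with five Sundays: 2120, 2121, 2126, 2127, 2132, 2137, 2138, 2143, 2148, 2149, 2154, 2155, 2160 → 13.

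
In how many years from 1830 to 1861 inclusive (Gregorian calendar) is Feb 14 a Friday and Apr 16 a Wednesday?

3

Check each year's weekday for Feb 14 and Apr 16:
  1830: Sun/Fri  1831: Mon/Sat  1832: Tue/Mon  1833: Thu/Tue  1834: Fri/Wed ✓  1835: Sat/Thu  1836: Sun/Sat  1837: Tue/Sun  1838: Wed/Mon  1839: Thu/Tue  1840: Fri/Thu  1841: Sun/Fri  1842: Mon/Sat  1843: Tue/Sun  …(4 more)…  1848: Mon/Sun  1849: Wed/Mon  1850: Thu/Tue  1851: Fri/Wed ✓  1852: Sat/Fri  1853: Mon/Sat  1854: Tue/Sun  1855: Wed/Mon  1856: Thu/Wed  1857: Sat/Thu  1858: Sun/Fri  1859: Mon/Sat  1860: Tue/Mon  1861: Thu/Tue
Both conditions hold in: 1834, 1845, 1851 — 3.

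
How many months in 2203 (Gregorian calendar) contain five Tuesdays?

A month of length L has five Tuesdays iff its first Tuesday is on day ≤ L−28 (so day 1–3 in a 31-day month, 1–2 in a 30-day month, day 1 in a leap February).
Checking each month of 2203: Jan starts Sat (31d); Feb starts Tue (28d); Mar starts Tue (31d) ✓; Apr starts Fri (30d); May starts Sun (31d) ✓; Jun starts Wed (30d); Jul starts Fri (31d); Aug starts Mon (31d) ✓; Sep starts Thu (30d); Oct starts Sat (31d); Nov starts Tue (30d) ✓; Dec starts Thu (31d).
Five-Tuesday months: March, May, August, November → 4.

4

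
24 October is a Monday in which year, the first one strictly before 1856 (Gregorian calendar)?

From one year to the next, a fixed date's weekday advances by 1, or by 2 when a Feb 29 lies between the two dates.
1856: October 24 is Friday.
1855: Wednesday (−2)
1854: Tuesday (−1)
1853: Monday (−1)
24 October falls on a Monday in 1853.

1853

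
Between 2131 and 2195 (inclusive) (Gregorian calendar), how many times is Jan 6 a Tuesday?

Track Jan 6's weekday year by year (advancing +1, or +2 across a Feb 29):
  2131: Sat  2132: Sun (+1)  2133: Tue (+2) ✓  2134: Wed (+1)  2135: Thu (+1)
  2136: Fri (+1)  2137: Sun (+2)  2138: Mon (+1)  2139: Tue (+1) ✓  2140: Wed (+1)
  2141: Fri (+2)  2142: Sat (+1)  2143: Sun (+1)  2144: Mon (+1)  … (37 more years) …
  2182: Sun (+1)  2183: Mon (+1)  2184: Tue (+1) ✓  2185: Thu (+2)  2186: Fri (+1)
  2187: Sat (+1)  2188: Sun (+1)  2189: Tue (+2) ✓  2190: Wed (+1)  2191: Thu (+1)
  2192: Fri (+1)  2193: Sun (+2)  2194: Mon (+1)  2195: Tue (+1) ✓
Tuesday years: 2133, 2139, 2150, 2156, 2161, 2167, 2178, 2184, 2189, 2195 — 10 in total.

10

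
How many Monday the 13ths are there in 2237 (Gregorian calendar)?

Check the 13th of each month of 2237: Jan 13: Fri, Feb 13: Mon, Mar 13: Mon, Apr 13: Thu, May 13: Sat, Jun 13: Tue, Jul 13: Thu, Aug 13: Sun, Sep 13: Wed, Oct 13: Fri, Nov 13: Mon, Dec 13: Wed.
Monday occurs in February, March, November — 3 months.

3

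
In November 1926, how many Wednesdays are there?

November 1926 has 30 days and begins on Monday.
The first Wednesday is November 3.
Wednesdays fall on 3, 10, 17, 24 — that's 4.

4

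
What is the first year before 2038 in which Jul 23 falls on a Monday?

2035

From one year to the next, a fixed date's weekday advances by 1, or by 2 when a Feb 29 lies between the two dates.
2038: July 23 is Friday.
2037: Thursday (−1)
2036: Wednesday (−1)
2035: Monday (−2)
Jul 23 falls on a Monday in 2035.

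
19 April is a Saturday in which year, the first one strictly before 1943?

From one year to the next, a fixed date's weekday advances by 1, or by 2 when a Feb 29 lies between the two dates.
1943: April 19 is Monday.
1942: Sunday (−1)
1941: Saturday (−1)
19 April falls on a Saturday in 1941.

1941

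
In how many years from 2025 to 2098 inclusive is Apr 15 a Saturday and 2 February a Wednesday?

Check each year's weekday for Apr 15 and 2 February:
  2025: Tue/Sun  2026: Wed/Mon  2027: Thu/Tue  2028: Sat/Wed ✓  2029: Sun/Fri  2030: Mon/Sat  2031: Tue/Sun  2032: Thu/Mon  2033: Fri/Wed  2034: Sat/Thu  2035: Sun/Fri  2036: Tue/Sat  2037: Wed/Mon  2038: Thu/Tue  …(46 more)…  2085: Sun/Fri  2086: Mon/Sat  2087: Tue/Sun  2088: Thu/Mon  2089: Fri/Wed  2090: Sat/Thu  2091: Sun/Fri  2092: Tue/Sat  2093: Wed/Mon  2094: Thu/Tue  2095: Fri/Wed  2096: Sun/Thu  2097: Mon/Sat  2098: Tue/Sun
Both conditions hold in: 2028, 2056, 2084 — 3.

3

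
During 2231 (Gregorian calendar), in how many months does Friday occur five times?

4

A month of length L has five Fridays iff its first Friday is on day ≤ L−28 (so day 1–3 in a 31-day month, 1–2 in a 30-day month, day 1 in a leap February).
Checking each month of 2231: Jan starts Sat (31d); Feb starts Tue (28d); Mar starts Tue (31d); Apr starts Fri (30d) ✓; May starts Sun (31d); Jun starts Wed (30d); Jul starts Fri (31d) ✓; Aug starts Mon (31d); Sep starts Thu (30d) ✓; Oct starts Sat (31d); Nov starts Tue (30d); Dec starts Thu (31d) ✓.
Five-Friday months: April, July, September, December → 4.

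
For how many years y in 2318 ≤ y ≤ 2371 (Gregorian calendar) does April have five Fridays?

16

April has 30 days; it has five Fridays when Friday falls among the first (month-length − 28) days — i.e. when April 1 is one of Friday/Thursday.
April 1 by year: 2318:Mon 2319:Tue 2320:Thu✓ 2321:Fri✓ 2322:Sat 2323:Sun 2324:Tue 2325:Wed 2326:Thu✓ 2327:Fri✓ 2328:Sun 2329:Mon 2330:Tue 2331:Wed 2332:Fri✓ …(24 more)… 2357:Mon 2358:Tue 2359:Wed 2360:Fri✓ 2361:Sat 2362:Sun 2363:Mon 2364:Wed 2365:Thu✓ 2366:Fri✓ 2367:Sat 2368:Mon 2369:Tue 2370:Wed 2371:Thu✓
Years with five Fridays: 2320, 2321, 2326, 2327, 2332, 2337, 2338, 2343, 2348, 2349, 2354, 2355, 2360, 2365, 2366, 2371 → 16.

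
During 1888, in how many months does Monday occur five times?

A month of length L has five Mondays iff its first Monday is on day ≤ L−28 (so day 1–3 in a 31-day month, 1–2 in a 30-day month, day 1 in a leap February).
Checking each month of 1888: Jan starts Sun (31d) ✓; Feb starts Wed (29d); Mar starts Thu (31d); Apr starts Sun (30d) ✓; May starts Tue (31d); Jun starts Fri (30d); Jul starts Sun (31d) ✓; Aug starts Wed (31d); Sep starts Sat (30d); Oct starts Mon (31d) ✓; Nov starts Thu (30d); Dec starts Sat (31d) ✓.
Five-Monday months: January, April, July, October, December → 5.

5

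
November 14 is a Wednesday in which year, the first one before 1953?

From one year to the next, a fixed date's weekday advances by 1, or by 2 when a Feb 29 lies between the two dates.
1953: November 14 is Saturday.
1952: Friday (−1)
1951: Wednesday (−2)
November 14 falls on a Wednesday in 1951.

1951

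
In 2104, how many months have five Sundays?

4

A month of length L has five Sundays iff its first Sunday is on day ≤ L−28 (so day 1–3 in a 31-day month, 1–2 in a 30-day month, day 1 in a leap February).
Checking each month of 2104: Jan starts Tue (31d); Feb starts Fri (29d); Mar starts Sat (31d) ✓; Apr starts Tue (30d); May starts Thu (31d); Jun starts Sun (30d) ✓; Jul starts Tue (31d); Aug starts Fri (31d) ✓; Sep starts Mon (30d); Oct starts Wed (31d); Nov starts Sat (30d) ✓; Dec starts Mon (31d).
Five-Sunday months: March, June, August, November → 4.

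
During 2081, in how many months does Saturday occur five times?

4

A month of length L has five Saturdays iff its first Saturday is on day ≤ L−28 (so day 1–3 in a 31-day month, 1–2 in a 30-day month, day 1 in a leap February).
Checking each month of 2081: Jan starts Wed (31d); Feb starts Sat (28d); Mar starts Sat (31d) ✓; Apr starts Tue (30d); May starts Thu (31d) ✓; Jun starts Sun (30d); Jul starts Tue (31d); Aug starts Fri (31d) ✓; Sep starts Mon (30d); Oct starts Wed (31d); Nov starts Sat (30d) ✓; Dec starts Mon (31d).
Five-Saturday months: March, May, August, November → 4.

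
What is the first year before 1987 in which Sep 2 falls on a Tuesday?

1986

From one year to the next, a fixed date's weekday advances by 1, or by 2 when a Feb 29 lies between the two dates.
1987: September 2 is Wednesday.
1986: Tuesday (−1)
Sep 2 falls on a Tuesday in 1986.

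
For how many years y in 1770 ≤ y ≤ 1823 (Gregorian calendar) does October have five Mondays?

October has 31 days; it has five Mondays when Monday falls among the first (month-length − 28) days — i.e. when October 1 is one of Monday/Sunday/Saturday.
October 1 by year: 1770:Mon✓ 1771:Tue 1772:Thu 1773:Fri 1774:Sat✓ 1775:Sun✓ 1776:Tue 1777:Wed 1778:Thu 1779:Fri 1780:Sun✓ 1781:Mon✓ 1782:Tue 1783:Wed 1784:Fri …(24 more)… 1809:Sun✓ 1810:Mon✓ 1811:Tue 1812:Thu 1813:Fri 1814:Sat✓ 1815:Sun✓ 1816:Tue 1817:Wed 1818:Thu 1819:Fri 1820:Sun✓ 1821:Mon✓ 1822:Tue 1823:Wed
Years with five Mondays: 1770, 1774, 1775, 1780, 1781, 1785, 1786, 1787, 1791, 1792, 1796, 1797, 1798, 1803, 1804, 1808, 1809, 1810, 1814, 1815, 1820, 1821 → 22.

22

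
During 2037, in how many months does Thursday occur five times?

5

A month of length L has five Thursdays iff its first Thursday is on day ≤ L−28 (so day 1–3 in a 31-day month, 1–2 in a 30-day month, day 1 in a leap February).
Checking each month of 2037: Jan starts Thu (31d) ✓; Feb starts Sun (28d); Mar starts Sun (31d); Apr starts Wed (30d) ✓; May starts Fri (31d); Jun starts Mon (30d); Jul starts Wed (31d) ✓; Aug starts Sat (31d); Sep starts Tue (30d); Oct starts Thu (31d) ✓; Nov starts Sun (30d); Dec starts Tue (31d) ✓.
Five-Thursday months: January, April, July, October, December → 5.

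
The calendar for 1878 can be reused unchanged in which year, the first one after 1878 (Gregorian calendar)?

Two years share a calendar iff Jan 1 falls on the same weekday and both are leap or both are common. 1878: Jan 1 is Tuesday, common year.
1879: Jan 1 Wednesday, common
1880: Jan 1 Thursday, leap
1881: Jan 1 Saturday, common
1882: Jan 1 Sunday, common
1883: Jan 1 Monday, common
1884: Jan 1 Tuesday, leap
1885: Jan 1 Thursday, common
1886: Jan 1 Friday, common
1887: Jan 1 Saturday, common
1888: Jan 1 Sunday, leap
1889: Jan 1 Tuesday, common
1889 matches on both conditions.

1889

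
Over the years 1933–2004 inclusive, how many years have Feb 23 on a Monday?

10

Track Feb 23's weekday year by year (advancing +1, or +2 across a Feb 29):
  1933: Thu  1934: Fri (+1)  1935: Sat (+1)  1936: Sun (+1)  1937: Tue (+2)
  1938: Wed (+1)  1939: Thu (+1)  1940: Fri (+1)  1941: Sun (+2)  1942: Mon (+1) ✓
  1943: Tue (+1)  1944: Wed (+1)  1945: Fri (+2)  1946: Sat (+1)  … (44 more years) …
  1991: Sat (+1)  1992: Sun (+1)  1993: Tue (+2)  1994: Wed (+1)  1995: Thu (+1)
  1996: Fri (+1)  1997: Sun (+2)  1998: Mon (+1) ✓  1999: Tue (+1)  2000: Wed (+1)
  2001: Fri (+2)  2002: Sat (+1)  2003: Sun (+1)  2004: Mon (+1) ✓
Monday years: 1942, 1948, 1953, 1959, 1970, 1976, 1981, 1987, 1998, 2004 — 10 in total.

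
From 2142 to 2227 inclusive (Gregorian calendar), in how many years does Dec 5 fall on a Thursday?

Track Dec 5's weekday year by year (advancing +1, or +2 across a Feb 29):
  2142: Wed  2143: Thu (+1) ✓  2144: Sat (+2)  2145: Sun (+1)  2146: Mon (+1)
  2147: Tue (+1)  2148: Thu (+2) ✓  2149: Fri (+1)  2150: Sat (+1)  2151: Sun (+1)
  2152: Tue (+2)  2153: Wed (+1)  2154: Thu (+1) ✓  2155: Fri (+1)  … (58 more years) …
  2214: Mon (+1)  2215: Tue (+1)  2216: Thu (+2) ✓  2217: Fri (+1)  2218: Sat (+1)
  2219: Sun (+1)  2220: Tue (+2)  2221: Wed (+1)  2222: Thu (+1) ✓  2223: Fri (+1)
  2224: Sun (+2)  2225: Mon (+1)  2226: Tue (+1)  2227: Wed (+1)
Thursday years: 2143, 2148, 2154, 2165, 2171, 2176, 2182, 2193, 2199, 2205, 2211, 2216, 2222 — 13 in total.

13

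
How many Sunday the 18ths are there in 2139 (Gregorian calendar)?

Check the 18th of each month of 2139: Jan 18: Sun, Feb 18: Wed, Mar 18: Wed, Apr 18: Sat, May 18: Mon, Jun 18: Thu, Jul 18: Sat, Aug 18: Tue, Sep 18: Fri, Oct 18: Sun, Nov 18: Wed, Dec 18: Fri.
Sunday occurs in January, October — 2 months.

2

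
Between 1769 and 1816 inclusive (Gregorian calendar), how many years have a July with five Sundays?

July has 31 days; it has five Sundays when Sunday falls among the first (month-length − 28) days — i.e. when July 1 is one of Sunday/Saturday/Friday.
July 1 by year: 1769:Sat✓ 1770:Sun✓ 1771:Mon 1772:Wed 1773:Thu 1774:Fri✓ 1775:Sat✓ 1776:Mon 1777:Tue 1778:Wed 1779:Thu 1780:Sat✓ 1781:Sun✓ 1782:Mon 1783:Tue …(18 more)… 1802:Thu 1803:Fri✓ 1804:Sun✓ 1805:Mon 1806:Tue 1807:Wed 1808:Fri✓ 1809:Sat✓ 1810:Sun✓ 1811:Mon 1812:Wed 1813:Thu 1814:Fri✓ 1815:Sat✓ 1816:Mon
Years with five Sundays: 1769, 1770, 1774, 1775, 1780, 1781, 1785, 1786, 1787, 1791, 1792, 1796, 1797, 1798, 1803, 1804, 1808, 1809, 1810, 1814, 1815 → 21.

21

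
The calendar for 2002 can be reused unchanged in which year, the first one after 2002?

Two years share a calendar iff Jan 1 falls on the same weekday and both are leap or both are common. 2002: Jan 1 is Tuesday, common year.
2003: Jan 1 Wednesday, common
2004: Jan 1 Thursday, leap
2005: Jan 1 Saturday, common
2006: Jan 1 Sunday, common
2007: Jan 1 Monday, common
2008: Jan 1 Tuesday, leap
2009: Jan 1 Thursday, common
2010: Jan 1 Friday, common
2011: Jan 1 Saturday, common
2012: Jan 1 Sunday, leap
2013: Jan 1 Tuesday, common
2013 matches on both conditions.

2013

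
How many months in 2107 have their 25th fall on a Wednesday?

1

Check the 25th of each month of 2107: Jan 25: Tue, Feb 25: Fri, Mar 25: Fri, Apr 25: Mon, May 25: Wed, Jun 25: Sat, Jul 25: Mon, Aug 25: Thu, Sep 25: Sun, Oct 25: Tue, Nov 25: Fri, Dec 25: Sun.
Wednesday occurs in May — 1 month.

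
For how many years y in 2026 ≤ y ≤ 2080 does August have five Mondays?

August has 31 days; it has five Mondays when Monday falls among the first (month-length − 28) days — i.e. when August 1 is one of Monday/Sunday/Saturday.
August 1 by year: 2026:Sat✓ 2027:Sun✓ 2028:Tue 2029:Wed 2030:Thu 2031:Fri 2032:Sun✓ 2033:Mon✓ 2034:Tue 2035:Wed 2036:Fri 2037:Sat✓ 2038:Sun✓ 2039:Mon✓ 2040:Wed …(25 more)… 2066:Sun✓ 2067:Mon✓ 2068:Wed 2069:Thu 2070:Fri 2071:Sat✓ 2072:Mon✓ 2073:Tue 2074:Wed 2075:Thu 2076:Sat✓ 2077:Sun✓ 2078:Mon✓ 2079:Tue 2080:Thu
Years with five Mondays: 2026, 2027, 2032, 2033, 2037, 2038, 2039, 2043, 2044, 2048, 2049, 2050, 2054, 2055, 2060, 2061, 2065, 2066, 2067, 2071, 2072, 2076, 2077, 2078 → 24.

24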